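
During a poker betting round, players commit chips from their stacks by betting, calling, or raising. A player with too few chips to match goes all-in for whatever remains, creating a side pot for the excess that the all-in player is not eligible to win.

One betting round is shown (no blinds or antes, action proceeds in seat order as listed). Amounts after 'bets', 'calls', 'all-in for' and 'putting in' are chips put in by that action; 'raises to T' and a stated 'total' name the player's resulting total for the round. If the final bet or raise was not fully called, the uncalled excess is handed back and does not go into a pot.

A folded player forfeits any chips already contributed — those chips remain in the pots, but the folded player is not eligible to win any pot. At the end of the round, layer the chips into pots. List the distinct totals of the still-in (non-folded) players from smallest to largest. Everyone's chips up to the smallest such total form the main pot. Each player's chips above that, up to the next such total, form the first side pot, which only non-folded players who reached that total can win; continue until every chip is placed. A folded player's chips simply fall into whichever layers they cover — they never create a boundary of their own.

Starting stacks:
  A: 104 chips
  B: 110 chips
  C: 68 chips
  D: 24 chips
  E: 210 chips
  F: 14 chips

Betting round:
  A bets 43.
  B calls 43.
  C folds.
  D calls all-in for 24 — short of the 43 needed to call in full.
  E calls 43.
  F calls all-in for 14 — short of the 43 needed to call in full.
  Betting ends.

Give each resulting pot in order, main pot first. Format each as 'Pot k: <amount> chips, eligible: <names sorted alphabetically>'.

Pot 1: 70 chips, eligible: A, B, D, E, F
Pot 2: 40 chips, eligible: A, B, D, E
Pot 3: 57 chips, eligible: A, B, E

Derivation:
Contributions: A=43, B=43, D=24, E=43, F=14
Folded: C
Pot levels (distinct totals of non-folded players): 14, 24, 43
Layer 1-14: 14 each from A, B, D, E, F = 14*5 = 70 chips; eligible A, B, D, E, F
Layer 15-24: 10 each from A, B, D, E = 10*4 = 40 chips; eligible A, B, D, E
Layer 25-43: 19 each from A, B, E = 19*3 = 57 chips; eligible A, B, E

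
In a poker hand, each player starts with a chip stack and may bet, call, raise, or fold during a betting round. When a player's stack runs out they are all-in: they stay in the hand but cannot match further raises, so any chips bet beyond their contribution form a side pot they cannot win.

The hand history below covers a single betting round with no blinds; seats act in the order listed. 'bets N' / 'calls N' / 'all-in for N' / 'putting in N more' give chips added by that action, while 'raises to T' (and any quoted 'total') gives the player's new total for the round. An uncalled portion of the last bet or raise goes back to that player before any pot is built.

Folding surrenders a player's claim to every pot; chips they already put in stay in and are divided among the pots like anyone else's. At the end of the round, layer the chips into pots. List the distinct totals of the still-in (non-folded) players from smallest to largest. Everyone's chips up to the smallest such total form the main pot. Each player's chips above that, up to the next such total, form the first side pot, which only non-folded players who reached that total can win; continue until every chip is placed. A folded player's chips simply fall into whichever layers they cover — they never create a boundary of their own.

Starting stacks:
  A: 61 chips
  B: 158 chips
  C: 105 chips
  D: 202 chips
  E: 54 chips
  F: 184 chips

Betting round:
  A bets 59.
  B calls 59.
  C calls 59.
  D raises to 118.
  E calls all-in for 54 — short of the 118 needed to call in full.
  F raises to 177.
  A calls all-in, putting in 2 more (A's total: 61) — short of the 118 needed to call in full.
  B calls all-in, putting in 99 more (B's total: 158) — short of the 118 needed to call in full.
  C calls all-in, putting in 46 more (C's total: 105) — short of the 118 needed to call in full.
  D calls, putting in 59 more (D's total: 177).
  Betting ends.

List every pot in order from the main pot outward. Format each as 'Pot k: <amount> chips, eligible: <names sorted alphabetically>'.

Pot 1: 324 chips, eligible: A, B, C, D, E, F
Pot 2: 35 chips, eligible: A, B, C, D, F
Pot 3: 176 chips, eligible: B, C, D, F
Pot 4: 159 chips, eligible: B, D, F
Pot 5: 38 chips, eligible: D, F

Derivation:
Contributions: A=61, B=158, C=105, D=177, E=54, F=177
Pot levels (distinct totals of non-folded players): 54, 61, 105, 158, 177
Layer 1-54: 54 each from A, B, C, D, E, F = 54*6 = 324 chips; eligible A, B, C, D, E, F
Layer 55-61: 7 each from A, B, C, D, F = 7*5 = 35 chips; eligible A, B, C, D, F
Layer 62-105: 44 each from B, C, D, F = 44*4 = 176 chips; eligible B, C, D, F
Layer 106-158: 53 each from B, D, F = 53*3 = 159 chips; eligible B, D, F
Layer 159-177: 19 each from D, F = 19*2 = 38 chips; eligible D, F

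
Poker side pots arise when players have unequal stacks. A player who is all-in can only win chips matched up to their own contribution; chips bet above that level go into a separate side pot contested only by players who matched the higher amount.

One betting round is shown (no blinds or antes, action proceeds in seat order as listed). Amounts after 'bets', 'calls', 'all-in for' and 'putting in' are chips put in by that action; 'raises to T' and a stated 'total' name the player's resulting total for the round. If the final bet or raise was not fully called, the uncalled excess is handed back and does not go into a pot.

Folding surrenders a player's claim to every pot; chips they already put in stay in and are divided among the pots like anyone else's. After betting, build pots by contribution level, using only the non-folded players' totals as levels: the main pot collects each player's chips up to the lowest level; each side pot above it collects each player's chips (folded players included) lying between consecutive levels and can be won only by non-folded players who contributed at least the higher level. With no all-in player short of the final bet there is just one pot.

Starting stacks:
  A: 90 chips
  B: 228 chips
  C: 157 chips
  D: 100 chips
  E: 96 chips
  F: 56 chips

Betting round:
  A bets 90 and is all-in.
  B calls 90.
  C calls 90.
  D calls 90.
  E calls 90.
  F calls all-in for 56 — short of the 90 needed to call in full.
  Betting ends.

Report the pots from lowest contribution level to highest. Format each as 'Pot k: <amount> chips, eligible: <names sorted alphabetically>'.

Contributions: A=90, B=90, C=90, D=90, E=90, F=56
Pot levels (distinct totals of non-folded players): 56, 90
Layer 1-56: 56 each from A, B, C, D, E, F = 56*6 = 336 chips; eligible A, B, C, D, E, F
Layer 57-90: 34 each from A, B, C, D, E = 34*5 = 170 chips; eligible A, B, C, D, E

Pot 1: 336 chips, eligible: A, B, C, D, E, F
Pot 2: 170 chips, eligible: A, B, C, D, E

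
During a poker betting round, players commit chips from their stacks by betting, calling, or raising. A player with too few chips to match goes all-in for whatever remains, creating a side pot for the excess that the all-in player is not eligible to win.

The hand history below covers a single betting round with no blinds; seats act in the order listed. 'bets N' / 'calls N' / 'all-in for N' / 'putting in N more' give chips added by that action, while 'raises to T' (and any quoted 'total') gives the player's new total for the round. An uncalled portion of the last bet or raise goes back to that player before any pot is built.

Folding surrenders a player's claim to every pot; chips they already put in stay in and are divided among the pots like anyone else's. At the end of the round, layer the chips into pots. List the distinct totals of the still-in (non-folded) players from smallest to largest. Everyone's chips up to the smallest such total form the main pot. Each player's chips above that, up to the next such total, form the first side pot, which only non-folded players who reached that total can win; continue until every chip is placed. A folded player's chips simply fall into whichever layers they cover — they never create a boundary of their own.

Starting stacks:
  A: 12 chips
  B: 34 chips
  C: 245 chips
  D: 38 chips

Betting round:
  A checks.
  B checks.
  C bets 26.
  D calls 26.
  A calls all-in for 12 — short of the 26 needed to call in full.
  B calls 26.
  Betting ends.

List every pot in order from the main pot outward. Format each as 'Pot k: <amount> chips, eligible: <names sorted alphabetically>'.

Pot 1: 48 chips, eligible: A, B, C, D
Pot 2: 42 chips, eligible: B, C, D

Derivation:
Contributions: A=12, B=26, C=26, D=26
Pot levels (distinct totals of non-folded players): 12, 26
Layer 1-12: 12 each from A, B, C, D = 12*4 = 48 chips; eligible A, B, C, D
Layer 13-26: 14 each from B, C, D = 14*3 = 42 chips; eligible B, C, D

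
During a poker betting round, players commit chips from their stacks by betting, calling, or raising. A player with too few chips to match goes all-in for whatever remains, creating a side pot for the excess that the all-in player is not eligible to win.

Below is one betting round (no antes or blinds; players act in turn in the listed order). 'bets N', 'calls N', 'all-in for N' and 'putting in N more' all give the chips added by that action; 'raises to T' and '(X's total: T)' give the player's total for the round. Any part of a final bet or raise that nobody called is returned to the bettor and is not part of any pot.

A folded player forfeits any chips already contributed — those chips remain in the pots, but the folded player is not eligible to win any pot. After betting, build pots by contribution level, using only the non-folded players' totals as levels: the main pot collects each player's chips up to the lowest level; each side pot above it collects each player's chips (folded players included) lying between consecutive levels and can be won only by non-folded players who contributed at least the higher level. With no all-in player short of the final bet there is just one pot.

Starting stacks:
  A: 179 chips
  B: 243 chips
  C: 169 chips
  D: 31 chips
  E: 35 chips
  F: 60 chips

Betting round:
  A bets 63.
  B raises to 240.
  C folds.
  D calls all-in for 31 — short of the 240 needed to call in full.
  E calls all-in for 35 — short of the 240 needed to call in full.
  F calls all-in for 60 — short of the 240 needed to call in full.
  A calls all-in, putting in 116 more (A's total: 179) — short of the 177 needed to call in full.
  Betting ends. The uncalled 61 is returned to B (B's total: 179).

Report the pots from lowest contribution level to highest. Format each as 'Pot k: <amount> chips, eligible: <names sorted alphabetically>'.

Pot 1: 155 chips, eligible: A, B, D, E, F
Pot 2: 16 chips, eligible: A, B, E, F
Pot 3: 75 chips, eligible: A, B, F
Pot 4: 238 chips, eligible: A, B

Derivation:
Contributions (after 61 returned to B): A=179, B=179, D=31, E=35, F=60
Folded: C
Pot levels (distinct totals of non-folded players): 31, 35, 60, 179
Layer 1-31: 31 each from A, B, D, E, F = 31*5 = 155 chips; eligible A, B, D, E, F
Layer 32-35: 4 each from A, B, E, F = 4*4 = 16 chips; eligible A, B, E, F
Layer 36-60: 25 each from A, B, F = 25*3 = 75 chips; eligible A, B, F
Layer 61-179: 119 each from A, B = 119*2 = 238 chips; eligible A, B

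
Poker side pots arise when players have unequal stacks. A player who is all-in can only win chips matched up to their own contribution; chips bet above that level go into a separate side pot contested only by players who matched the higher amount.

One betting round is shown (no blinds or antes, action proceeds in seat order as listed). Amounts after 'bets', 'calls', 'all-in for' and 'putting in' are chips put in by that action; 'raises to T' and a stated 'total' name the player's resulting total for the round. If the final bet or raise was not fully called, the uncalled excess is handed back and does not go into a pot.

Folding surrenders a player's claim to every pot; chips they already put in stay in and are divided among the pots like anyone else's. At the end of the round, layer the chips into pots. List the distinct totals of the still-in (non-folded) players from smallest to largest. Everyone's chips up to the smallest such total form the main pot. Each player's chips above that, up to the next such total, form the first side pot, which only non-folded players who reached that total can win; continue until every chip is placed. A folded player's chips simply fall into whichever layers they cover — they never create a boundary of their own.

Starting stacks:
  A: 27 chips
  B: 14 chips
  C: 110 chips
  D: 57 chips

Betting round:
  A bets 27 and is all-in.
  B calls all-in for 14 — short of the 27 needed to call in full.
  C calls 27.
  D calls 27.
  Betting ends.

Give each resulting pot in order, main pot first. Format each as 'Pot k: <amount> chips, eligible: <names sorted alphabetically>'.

Contributions: A=27, B=14, C=27, D=27
Pot levels (distinct totals of non-folded players): 14, 27
Layer 1-14: 14 each from A, B, C, D = 14*4 = 56 chips; eligible A, B, C, D
Layer 15-27: 13 each from A, C, D = 13*3 = 39 chips; eligible A, C, D

Pot 1: 56 chips, eligible: A, B, C, D
Pot 2: 39 chips, eligible: A, C, D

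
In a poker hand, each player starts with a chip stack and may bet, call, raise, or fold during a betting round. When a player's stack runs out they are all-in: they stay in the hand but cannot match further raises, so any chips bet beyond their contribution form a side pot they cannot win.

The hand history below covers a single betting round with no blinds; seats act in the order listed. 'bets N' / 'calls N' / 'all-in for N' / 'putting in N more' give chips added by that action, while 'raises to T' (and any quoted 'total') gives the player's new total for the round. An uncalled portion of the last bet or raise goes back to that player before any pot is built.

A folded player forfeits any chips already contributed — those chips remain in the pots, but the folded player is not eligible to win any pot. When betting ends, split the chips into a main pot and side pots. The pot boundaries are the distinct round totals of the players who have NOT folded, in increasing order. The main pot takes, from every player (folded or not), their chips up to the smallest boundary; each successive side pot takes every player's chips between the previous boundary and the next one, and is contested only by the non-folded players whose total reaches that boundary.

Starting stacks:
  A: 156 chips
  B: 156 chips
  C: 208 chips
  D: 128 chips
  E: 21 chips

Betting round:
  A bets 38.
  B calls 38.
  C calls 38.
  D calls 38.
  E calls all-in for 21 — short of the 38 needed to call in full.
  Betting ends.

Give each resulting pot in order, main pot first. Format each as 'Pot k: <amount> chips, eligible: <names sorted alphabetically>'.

Contributions: A=38, B=38, C=38, D=38, E=21
Pot levels (distinct totals of non-folded players): 21, 38
Layer 1-21: 21 each from A, B, C, D, E = 21*5 = 105 chips; eligible A, B, C, D, E
Layer 22-38: 17 each from A, B, C, D = 17*4 = 68 chips; eligible A, B, C, D

Pot 1: 105 chips, eligible: A, B, C, D, E
Pot 2: 68 chips, eligible: A, B, C, D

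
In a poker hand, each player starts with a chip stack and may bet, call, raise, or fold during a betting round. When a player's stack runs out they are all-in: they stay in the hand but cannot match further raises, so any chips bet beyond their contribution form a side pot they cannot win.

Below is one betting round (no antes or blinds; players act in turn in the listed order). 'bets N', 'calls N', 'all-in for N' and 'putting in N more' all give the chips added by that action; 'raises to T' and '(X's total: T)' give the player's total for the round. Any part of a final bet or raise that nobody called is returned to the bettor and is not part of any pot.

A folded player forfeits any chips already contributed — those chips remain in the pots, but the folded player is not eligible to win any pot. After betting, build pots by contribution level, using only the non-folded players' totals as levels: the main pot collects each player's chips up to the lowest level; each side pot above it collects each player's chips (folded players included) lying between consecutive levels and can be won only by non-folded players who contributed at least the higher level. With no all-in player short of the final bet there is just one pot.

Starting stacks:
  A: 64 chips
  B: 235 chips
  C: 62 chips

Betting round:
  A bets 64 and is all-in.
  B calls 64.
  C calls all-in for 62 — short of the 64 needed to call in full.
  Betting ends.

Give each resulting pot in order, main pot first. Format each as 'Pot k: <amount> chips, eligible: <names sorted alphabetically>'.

Pot 1: 186 chips, eligible: A, B, C
Pot 2: 4 chips, eligible: A, B

Derivation:
Contributions: A=64, B=64, C=62
Pot levels (distinct totals of non-folded players): 62, 64
Layer 1-62: 62 each from A, B, C = 62*3 = 186 chips; eligible A, B, C
Layer 63-64: 2 each from A, B = 2*2 = 4 chips; eligible A, B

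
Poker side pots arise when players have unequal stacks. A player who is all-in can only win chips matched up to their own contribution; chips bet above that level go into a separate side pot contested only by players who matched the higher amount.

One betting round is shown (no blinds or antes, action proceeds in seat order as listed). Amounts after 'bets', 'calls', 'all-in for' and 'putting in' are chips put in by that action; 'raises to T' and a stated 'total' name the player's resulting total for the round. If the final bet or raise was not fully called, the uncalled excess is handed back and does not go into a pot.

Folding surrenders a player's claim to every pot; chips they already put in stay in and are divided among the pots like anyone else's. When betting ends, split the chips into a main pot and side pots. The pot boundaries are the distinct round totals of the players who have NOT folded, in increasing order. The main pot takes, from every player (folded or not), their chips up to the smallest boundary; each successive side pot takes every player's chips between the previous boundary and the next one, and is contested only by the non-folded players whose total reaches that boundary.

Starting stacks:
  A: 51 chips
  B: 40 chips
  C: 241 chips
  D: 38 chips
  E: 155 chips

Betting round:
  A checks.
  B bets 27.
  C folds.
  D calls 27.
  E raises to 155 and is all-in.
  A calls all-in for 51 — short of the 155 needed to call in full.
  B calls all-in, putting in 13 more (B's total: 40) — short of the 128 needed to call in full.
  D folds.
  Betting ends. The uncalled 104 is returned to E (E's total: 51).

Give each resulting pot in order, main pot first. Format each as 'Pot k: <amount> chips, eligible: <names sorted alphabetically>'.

Contributions (after 104 returned to E): A=51, B=40, D=27, E=51
Folded: C, D
Pot levels (distinct totals of non-folded players): 40, 51
Layer 1-40: A 40 + B 40 + D 27 + E 40 = 147 chips; eligible A, B, E
Layer 41-51: 11 each from A, E = 11*2 = 22 chips; eligible A, E

Pot 1: 147 chips, eligible: A, B, E
Pot 2: 22 chips, eligible: A, E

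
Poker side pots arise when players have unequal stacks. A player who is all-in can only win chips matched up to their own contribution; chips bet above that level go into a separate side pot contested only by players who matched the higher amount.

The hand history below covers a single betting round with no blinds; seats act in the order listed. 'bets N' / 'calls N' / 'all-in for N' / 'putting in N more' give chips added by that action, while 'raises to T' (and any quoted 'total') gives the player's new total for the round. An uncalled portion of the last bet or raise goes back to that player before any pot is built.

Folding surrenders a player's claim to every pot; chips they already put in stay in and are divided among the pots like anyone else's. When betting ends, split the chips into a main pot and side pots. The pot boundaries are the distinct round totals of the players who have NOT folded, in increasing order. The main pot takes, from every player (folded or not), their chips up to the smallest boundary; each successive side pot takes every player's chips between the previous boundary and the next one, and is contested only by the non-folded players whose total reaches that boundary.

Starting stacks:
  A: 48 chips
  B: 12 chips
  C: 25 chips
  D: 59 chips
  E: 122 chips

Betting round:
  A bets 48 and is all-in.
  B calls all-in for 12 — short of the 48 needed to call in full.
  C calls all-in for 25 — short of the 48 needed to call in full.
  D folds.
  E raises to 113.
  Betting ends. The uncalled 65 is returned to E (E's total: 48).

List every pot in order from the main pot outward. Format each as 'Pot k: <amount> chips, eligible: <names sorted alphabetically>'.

Pot 1: 48 chips, eligible: A, B, C, E
Pot 2: 39 chips, eligible: A, C, E
Pot 3: 46 chips, eligible: A, E

Derivation:
Contributions (after 65 returned to E): A=48, B=12, C=25, E=48
Folded: D
Pot levels (distinct totals of non-folded players): 12, 25, 48
Layer 1-12: 12 each from A, B, C, E = 12*4 = 48 chips; eligible A, B, C, E
Layer 13-25: 13 each from A, C, E = 13*3 = 39 chips; eligible A, C, E
Layer 26-48: 23 each from A, E = 23*2 = 46 chips; eligible A, E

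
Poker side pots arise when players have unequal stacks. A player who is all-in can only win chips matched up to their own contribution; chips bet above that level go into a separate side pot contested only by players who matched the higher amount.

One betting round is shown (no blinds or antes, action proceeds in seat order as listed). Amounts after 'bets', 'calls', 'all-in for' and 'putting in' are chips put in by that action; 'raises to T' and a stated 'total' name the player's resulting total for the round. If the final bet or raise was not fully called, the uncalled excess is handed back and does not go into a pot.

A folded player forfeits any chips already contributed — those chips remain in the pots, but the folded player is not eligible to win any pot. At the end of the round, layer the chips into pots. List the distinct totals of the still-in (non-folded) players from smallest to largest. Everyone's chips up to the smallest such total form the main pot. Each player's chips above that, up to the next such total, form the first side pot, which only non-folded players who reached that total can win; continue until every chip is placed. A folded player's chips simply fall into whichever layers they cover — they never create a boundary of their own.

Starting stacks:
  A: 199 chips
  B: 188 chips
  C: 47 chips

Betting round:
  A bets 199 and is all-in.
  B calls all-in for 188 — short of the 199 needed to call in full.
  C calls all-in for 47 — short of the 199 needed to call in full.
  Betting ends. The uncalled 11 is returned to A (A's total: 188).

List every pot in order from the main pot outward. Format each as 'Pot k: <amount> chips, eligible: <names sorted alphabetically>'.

Pot 1: 141 chips, eligible: A, B, C
Pot 2: 282 chips, eligible: A, B

Derivation:
Contributions (after 11 returned to A): A=188, B=188, C=47
Pot levels (distinct totals of non-folded players): 47, 188
Layer 1-47: 47 each from A, B, C = 47*3 = 141 chips; eligible A, B, C
Layer 48-188: 141 each from A, B = 141*2 = 282 chips; eligible A, B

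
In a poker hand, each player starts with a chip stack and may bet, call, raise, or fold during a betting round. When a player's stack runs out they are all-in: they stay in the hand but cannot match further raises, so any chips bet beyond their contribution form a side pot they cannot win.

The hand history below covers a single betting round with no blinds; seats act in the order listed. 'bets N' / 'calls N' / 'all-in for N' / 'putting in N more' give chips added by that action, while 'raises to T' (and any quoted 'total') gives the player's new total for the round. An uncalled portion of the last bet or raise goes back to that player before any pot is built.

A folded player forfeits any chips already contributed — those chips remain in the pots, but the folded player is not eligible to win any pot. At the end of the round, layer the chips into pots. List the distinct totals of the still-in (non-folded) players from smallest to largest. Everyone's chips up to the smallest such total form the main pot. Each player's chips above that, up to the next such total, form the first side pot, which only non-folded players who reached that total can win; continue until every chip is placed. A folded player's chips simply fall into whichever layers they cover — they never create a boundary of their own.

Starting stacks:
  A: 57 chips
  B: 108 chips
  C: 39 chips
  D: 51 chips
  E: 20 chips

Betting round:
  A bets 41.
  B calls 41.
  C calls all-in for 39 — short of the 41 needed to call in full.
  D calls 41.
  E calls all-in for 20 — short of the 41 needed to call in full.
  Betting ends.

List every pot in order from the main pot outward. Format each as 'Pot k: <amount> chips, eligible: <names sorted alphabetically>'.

Pot 1: 100 chips, eligible: A, B, C, D, E
Pot 2: 76 chips, eligible: A, B, C, D
Pot 3: 6 chips, eligible: A, B, D

Derivation:
Contributions: A=41, B=41, C=39, D=41, E=20
Pot levels (distinct totals of non-folded players): 20, 39, 41
Layer 1-20: 20 each from A, B, C, D, E = 20*5 = 100 chips; eligible A, B, C, D, E
Layer 21-39: 19 each from A, B, C, D = 19*4 = 76 chips; eligible A, B, C, D
Layer 40-41: 2 each from A, B, D = 2*3 = 6 chips; eligible A, B, D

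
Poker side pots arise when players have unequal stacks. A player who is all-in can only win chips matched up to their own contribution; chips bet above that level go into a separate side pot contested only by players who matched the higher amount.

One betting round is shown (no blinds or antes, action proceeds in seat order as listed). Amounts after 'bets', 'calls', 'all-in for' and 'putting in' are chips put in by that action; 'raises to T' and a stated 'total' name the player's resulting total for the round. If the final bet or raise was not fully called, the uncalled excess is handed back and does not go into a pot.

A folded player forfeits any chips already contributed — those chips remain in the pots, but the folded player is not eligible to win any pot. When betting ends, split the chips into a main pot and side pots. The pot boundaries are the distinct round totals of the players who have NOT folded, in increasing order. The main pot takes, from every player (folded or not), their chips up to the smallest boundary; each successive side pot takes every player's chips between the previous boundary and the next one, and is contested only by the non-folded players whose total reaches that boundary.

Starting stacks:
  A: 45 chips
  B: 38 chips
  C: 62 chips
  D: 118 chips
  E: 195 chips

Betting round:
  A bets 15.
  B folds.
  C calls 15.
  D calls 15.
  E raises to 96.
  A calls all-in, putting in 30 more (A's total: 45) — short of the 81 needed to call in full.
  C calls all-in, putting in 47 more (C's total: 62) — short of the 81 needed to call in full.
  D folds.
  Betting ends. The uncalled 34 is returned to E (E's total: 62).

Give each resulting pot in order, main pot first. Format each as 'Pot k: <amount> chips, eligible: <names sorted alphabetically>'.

Contributions (after 34 returned to E): A=45, C=62, D=15, E=62
Folded: B, D
Pot levels (distinct totals of non-folded players): 45, 62
Layer 1-45: A 45 + C 45 + D 15 + E 45 = 150 chips; eligible A, C, E
Layer 46-62: 17 each from C, E = 17*2 = 34 chips; eligible C, E

Pot 1: 150 chips, eligible: A, C, E
Pot 2: 34 chips, eligible: C, E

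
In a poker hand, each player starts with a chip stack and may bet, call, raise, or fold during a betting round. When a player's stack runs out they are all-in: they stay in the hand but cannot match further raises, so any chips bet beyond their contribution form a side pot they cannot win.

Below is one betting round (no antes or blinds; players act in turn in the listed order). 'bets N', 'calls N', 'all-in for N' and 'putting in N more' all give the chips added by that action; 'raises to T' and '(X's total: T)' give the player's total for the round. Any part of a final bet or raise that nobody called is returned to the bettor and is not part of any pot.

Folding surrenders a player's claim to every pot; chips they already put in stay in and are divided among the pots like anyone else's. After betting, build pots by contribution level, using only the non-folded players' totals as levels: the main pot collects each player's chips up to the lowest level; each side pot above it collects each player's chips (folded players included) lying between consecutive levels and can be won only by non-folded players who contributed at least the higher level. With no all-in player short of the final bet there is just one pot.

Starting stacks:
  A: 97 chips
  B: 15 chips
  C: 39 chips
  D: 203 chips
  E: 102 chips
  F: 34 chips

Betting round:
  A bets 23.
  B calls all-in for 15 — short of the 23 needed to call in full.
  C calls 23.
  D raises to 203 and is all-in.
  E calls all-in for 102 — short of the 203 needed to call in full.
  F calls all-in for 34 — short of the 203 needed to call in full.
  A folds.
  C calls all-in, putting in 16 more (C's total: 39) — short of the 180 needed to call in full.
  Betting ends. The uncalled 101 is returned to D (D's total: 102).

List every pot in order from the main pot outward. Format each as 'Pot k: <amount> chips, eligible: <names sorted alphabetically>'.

Contributions (after 101 returned to D): A=23, B=15, C=39, D=102, E=102, F=34
Folded: A
Pot levels (distinct totals of non-folded players): 15, 34, 39, 102
Layer 1-15: 15 each from A, B, C, D, E, F = 15*6 = 90 chips; eligible B, C, D, E, F
Layer 16-34: A 8 + C 19 + D 19 + E 19 + F 19 = 84 chips; eligible C, D, E, F
Layer 35-39: 5 each from C, D, E = 5*3 = 15 chips; eligible C, D, E
Layer 40-102: 63 each from D, E = 63*2 = 126 chips; eligible D, E

Pot 1: 90 chips, eligible: B, C, D, E, F
Pot 2: 84 chips, eligible: C, D, E, F
Pot 3: 15 chips, eligible: C, D, E
Pot 4: 126 chips, eligible: D, E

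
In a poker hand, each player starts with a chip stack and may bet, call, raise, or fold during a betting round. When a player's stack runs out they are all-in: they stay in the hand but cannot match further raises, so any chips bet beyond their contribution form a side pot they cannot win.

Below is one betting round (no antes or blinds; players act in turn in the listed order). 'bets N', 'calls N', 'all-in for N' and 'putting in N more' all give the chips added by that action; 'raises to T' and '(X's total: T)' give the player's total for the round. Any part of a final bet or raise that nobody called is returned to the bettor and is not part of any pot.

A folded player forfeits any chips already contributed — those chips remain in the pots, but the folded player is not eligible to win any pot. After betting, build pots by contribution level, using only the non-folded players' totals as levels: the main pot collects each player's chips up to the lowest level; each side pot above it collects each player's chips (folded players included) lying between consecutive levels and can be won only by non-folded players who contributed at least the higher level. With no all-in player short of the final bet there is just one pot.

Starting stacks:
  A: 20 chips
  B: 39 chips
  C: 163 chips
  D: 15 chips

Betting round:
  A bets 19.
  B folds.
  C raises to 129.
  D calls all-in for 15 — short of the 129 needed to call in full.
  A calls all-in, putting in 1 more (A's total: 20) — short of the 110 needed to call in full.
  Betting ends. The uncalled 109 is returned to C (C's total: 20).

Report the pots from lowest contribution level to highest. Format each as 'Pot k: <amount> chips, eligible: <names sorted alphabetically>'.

Pot 1: 45 chips, eligible: A, C, D
Pot 2: 10 chips, eligible: A, C

Derivation:
Contributions (after 109 returned to C): A=20, C=20, D=15
Folded: B
Pot levels (distinct totals of non-folded players): 15, 20
Layer 1-15: 15 each from A, C, D = 15*3 = 45 chips; eligible A, C, D
Layer 16-20: 5 each from A, C = 5*2 = 10 chips; eligible A, C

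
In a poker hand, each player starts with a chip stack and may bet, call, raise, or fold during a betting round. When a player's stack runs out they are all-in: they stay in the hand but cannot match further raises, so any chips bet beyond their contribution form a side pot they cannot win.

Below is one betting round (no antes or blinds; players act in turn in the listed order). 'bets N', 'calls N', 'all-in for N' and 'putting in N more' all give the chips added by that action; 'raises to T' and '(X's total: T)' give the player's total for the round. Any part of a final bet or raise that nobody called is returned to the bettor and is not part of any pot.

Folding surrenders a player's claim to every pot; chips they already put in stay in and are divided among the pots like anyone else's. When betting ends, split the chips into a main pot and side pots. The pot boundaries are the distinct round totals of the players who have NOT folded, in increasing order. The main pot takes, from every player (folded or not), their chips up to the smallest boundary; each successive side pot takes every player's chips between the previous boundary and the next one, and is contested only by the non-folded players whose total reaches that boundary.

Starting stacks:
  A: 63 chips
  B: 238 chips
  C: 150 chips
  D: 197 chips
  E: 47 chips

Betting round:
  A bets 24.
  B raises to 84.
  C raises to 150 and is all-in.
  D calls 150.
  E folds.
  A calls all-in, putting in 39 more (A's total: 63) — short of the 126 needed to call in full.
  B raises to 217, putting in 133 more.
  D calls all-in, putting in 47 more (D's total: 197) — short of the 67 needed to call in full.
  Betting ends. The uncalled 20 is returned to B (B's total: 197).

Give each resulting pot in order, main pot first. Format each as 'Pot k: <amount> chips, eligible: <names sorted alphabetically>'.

Pot 1: 252 chips, eligible: A, B, C, D
Pot 2: 261 chips, eligible: B, C, D
Pot 3: 94 chips, eligible: B, D

Derivation:
Contributions (after 20 returned to B): A=63, B=197, C=150, D=197
Folded: E
Pot levels (distinct totals of non-folded players): 63, 150, 197
Layer 1-63: 63 each from A, B, C, D = 63*4 = 252 chips; eligible A, B, C, D
Layer 64-150: 87 each from B, C, D = 87*3 = 261 chips; eligible B, C, D
Layer 151-197: 47 each from B, D = 47*2 = 94 chips; eligible B, D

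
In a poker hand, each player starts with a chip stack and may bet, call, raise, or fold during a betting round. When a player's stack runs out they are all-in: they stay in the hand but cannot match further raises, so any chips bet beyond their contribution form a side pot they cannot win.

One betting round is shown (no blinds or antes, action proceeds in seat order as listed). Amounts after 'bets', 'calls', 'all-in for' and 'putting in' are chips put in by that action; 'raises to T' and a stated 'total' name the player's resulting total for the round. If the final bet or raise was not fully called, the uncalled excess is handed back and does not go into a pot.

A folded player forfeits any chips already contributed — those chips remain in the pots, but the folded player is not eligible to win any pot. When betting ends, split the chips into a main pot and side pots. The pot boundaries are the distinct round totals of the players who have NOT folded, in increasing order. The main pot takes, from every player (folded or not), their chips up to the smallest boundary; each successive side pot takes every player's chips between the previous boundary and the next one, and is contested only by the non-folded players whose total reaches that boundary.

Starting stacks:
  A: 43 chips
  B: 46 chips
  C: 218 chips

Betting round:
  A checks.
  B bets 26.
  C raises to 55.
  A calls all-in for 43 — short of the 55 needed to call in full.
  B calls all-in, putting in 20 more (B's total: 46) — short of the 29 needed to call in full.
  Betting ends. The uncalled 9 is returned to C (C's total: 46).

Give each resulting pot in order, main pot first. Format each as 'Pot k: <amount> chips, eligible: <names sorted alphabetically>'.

Contributions (after 9 returned to C): A=43, B=46, C=46
Pot levels (distinct totals of non-folded players): 43, 46
Layer 1-43: 43 each from A, B, C = 43*3 = 129 chips; eligible A, B, C
Layer 44-46: 3 each from B, C = 3*2 = 6 chips; eligible B, C

Pot 1: 129 chips, eligible: A, B, C
Pot 2: 6 chips, eligible: B, C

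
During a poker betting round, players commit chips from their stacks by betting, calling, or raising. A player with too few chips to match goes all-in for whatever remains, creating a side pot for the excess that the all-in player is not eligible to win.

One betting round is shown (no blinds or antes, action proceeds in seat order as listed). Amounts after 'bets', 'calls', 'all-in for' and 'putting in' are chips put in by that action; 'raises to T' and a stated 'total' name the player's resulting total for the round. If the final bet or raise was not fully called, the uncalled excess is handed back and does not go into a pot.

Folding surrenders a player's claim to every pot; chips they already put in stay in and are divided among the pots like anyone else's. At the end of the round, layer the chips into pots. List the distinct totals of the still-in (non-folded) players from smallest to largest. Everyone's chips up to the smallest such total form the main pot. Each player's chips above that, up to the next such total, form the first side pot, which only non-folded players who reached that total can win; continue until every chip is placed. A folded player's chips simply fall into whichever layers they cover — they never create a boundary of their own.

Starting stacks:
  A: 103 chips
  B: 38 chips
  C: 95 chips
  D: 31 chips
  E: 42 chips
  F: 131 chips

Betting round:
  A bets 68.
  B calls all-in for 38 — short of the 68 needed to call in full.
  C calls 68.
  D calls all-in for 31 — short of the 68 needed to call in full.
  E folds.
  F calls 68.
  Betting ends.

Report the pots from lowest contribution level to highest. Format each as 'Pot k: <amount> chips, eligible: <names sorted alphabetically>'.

Contributions: A=68, B=38, C=68, D=31, F=68
Folded: E
Pot levels (distinct totals of non-folded players): 31, 38, 68
Layer 1-31: 31 each from A, B, C, D, F = 31*5 = 155 chips; eligible A, B, C, D, F
Layer 32-38: 7 each from A, B, C, F = 7*4 = 28 chips; eligible A, B, C, F
Layer 39-68: 30 each from A, C, F = 30*3 = 90 chips; eligible A, C, F

Pot 1: 155 chips, eligible: A, B, C, D, F
Pot 2: 28 chips, eligible: A, B, C, F
Pot 3: 90 chips, eligible: A, C, F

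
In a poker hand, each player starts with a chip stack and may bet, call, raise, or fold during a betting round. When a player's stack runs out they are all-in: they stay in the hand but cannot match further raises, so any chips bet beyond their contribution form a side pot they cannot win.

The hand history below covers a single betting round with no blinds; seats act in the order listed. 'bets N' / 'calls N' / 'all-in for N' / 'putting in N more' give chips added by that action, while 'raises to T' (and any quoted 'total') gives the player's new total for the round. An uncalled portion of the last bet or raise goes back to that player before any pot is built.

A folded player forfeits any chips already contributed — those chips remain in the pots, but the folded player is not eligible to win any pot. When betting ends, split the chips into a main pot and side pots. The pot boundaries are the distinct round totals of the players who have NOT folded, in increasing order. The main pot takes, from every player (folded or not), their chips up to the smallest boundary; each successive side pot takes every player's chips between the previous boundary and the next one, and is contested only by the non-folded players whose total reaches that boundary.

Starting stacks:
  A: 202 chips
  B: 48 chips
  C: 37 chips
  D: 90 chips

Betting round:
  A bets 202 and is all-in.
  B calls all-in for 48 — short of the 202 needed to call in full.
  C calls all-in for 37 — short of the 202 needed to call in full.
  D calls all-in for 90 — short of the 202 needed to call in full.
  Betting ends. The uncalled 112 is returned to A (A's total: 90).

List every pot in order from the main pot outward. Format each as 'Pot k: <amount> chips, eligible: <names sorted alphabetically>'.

Contributions (after 112 returned to A): A=90, B=48, C=37, D=90
Pot levels (distinct totals of non-folded players): 37, 48, 90
Layer 1-37: 37 each from A, B, C, D = 37*4 = 148 chips; eligible A, B, C, D
Layer 38-48: 11 each from A, B, D = 11*3 = 33 chips; eligible A, B, D
Layer 49-90: 42 each from A, D = 42*2 = 84 chips; eligible A, D

Pot 1: 148 chips, eligible: A, B, C, D
Pot 2: 33 chips, eligible: A, B, D
Pot 3: 84 chips, eligible: A, D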